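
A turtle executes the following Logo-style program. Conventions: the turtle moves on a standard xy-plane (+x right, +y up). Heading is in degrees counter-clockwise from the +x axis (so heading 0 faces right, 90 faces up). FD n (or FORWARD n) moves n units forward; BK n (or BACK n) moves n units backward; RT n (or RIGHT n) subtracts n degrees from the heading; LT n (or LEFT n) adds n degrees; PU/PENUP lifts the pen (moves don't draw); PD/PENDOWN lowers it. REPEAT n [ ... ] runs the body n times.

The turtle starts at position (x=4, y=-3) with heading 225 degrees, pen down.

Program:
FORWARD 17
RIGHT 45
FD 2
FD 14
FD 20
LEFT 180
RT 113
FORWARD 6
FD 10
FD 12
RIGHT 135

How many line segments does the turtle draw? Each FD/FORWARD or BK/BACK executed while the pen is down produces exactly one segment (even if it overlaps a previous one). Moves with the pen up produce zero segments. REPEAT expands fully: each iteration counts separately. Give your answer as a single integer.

Answer: 7

Derivation:
Executing turtle program step by step:
Start: pos=(4,-3), heading=225, pen down
FD 17: (4,-3) -> (-8.021,-15.021) [heading=225, draw]
RT 45: heading 225 -> 180
FD 2: (-8.021,-15.021) -> (-10.021,-15.021) [heading=180, draw]
FD 14: (-10.021,-15.021) -> (-24.021,-15.021) [heading=180, draw]
FD 20: (-24.021,-15.021) -> (-44.021,-15.021) [heading=180, draw]
LT 180: heading 180 -> 0
RT 113: heading 0 -> 247
FD 6: (-44.021,-15.021) -> (-46.365,-20.544) [heading=247, draw]
FD 10: (-46.365,-20.544) -> (-50.273,-29.749) [heading=247, draw]
FD 12: (-50.273,-29.749) -> (-54.961,-40.795) [heading=247, draw]
RT 135: heading 247 -> 112
Final: pos=(-54.961,-40.795), heading=112, 7 segment(s) drawn
Segments drawn: 7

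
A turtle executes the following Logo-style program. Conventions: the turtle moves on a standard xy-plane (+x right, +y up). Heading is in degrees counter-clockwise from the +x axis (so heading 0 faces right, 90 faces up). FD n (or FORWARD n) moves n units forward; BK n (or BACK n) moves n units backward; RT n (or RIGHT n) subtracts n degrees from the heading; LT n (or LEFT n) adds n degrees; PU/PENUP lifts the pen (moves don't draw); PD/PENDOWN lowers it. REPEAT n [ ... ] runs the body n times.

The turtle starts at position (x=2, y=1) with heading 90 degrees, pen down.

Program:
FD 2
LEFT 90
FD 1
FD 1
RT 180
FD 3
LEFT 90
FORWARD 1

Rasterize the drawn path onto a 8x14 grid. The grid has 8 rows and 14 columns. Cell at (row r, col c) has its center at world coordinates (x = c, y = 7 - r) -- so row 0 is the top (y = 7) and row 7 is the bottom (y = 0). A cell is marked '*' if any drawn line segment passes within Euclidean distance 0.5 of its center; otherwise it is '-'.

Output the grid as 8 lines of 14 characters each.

Segment 0: (2,1) -> (2,3)
Segment 1: (2,3) -> (1,3)
Segment 2: (1,3) -> (0,3)
Segment 3: (0,3) -> (3,3)
Segment 4: (3,3) -> (3,4)

Answer: --------------
--------------
--------------
---*----------
****----------
--*-----------
--*-----------
--------------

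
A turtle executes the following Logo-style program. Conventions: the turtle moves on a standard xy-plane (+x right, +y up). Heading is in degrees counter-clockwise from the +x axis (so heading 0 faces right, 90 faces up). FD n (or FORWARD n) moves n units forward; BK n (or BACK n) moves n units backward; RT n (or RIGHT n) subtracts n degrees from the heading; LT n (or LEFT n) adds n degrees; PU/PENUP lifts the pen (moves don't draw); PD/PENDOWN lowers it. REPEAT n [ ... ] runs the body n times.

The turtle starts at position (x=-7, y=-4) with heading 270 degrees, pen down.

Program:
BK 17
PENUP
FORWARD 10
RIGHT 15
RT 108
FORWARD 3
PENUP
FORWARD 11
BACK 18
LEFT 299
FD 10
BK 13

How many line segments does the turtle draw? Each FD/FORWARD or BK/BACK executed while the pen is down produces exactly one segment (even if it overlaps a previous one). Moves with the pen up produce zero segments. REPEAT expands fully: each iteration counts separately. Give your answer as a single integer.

Executing turtle program step by step:
Start: pos=(-7,-4), heading=270, pen down
BK 17: (-7,-4) -> (-7,13) [heading=270, draw]
PU: pen up
FD 10: (-7,13) -> (-7,3) [heading=270, move]
RT 15: heading 270 -> 255
RT 108: heading 255 -> 147
FD 3: (-7,3) -> (-9.516,4.634) [heading=147, move]
PU: pen up
FD 11: (-9.516,4.634) -> (-18.741,10.625) [heading=147, move]
BK 18: (-18.741,10.625) -> (-3.645,0.821) [heading=147, move]
LT 299: heading 147 -> 86
FD 10: (-3.645,0.821) -> (-2.948,10.797) [heading=86, move]
BK 13: (-2.948,10.797) -> (-3.855,-2.171) [heading=86, move]
Final: pos=(-3.855,-2.171), heading=86, 1 segment(s) drawn
Segments drawn: 1

Answer: 1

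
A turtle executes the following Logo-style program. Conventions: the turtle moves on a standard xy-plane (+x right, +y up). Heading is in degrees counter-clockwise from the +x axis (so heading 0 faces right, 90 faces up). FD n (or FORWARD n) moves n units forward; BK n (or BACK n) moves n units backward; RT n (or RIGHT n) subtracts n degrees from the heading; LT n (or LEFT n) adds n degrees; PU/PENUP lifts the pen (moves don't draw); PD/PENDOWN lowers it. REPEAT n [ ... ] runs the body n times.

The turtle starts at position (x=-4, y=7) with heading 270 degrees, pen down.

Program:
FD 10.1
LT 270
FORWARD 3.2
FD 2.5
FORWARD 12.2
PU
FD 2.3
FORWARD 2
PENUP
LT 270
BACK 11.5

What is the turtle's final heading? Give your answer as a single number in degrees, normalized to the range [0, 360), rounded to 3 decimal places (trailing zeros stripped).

Answer: 90

Derivation:
Executing turtle program step by step:
Start: pos=(-4,7), heading=270, pen down
FD 10.1: (-4,7) -> (-4,-3.1) [heading=270, draw]
LT 270: heading 270 -> 180
FD 3.2: (-4,-3.1) -> (-7.2,-3.1) [heading=180, draw]
FD 2.5: (-7.2,-3.1) -> (-9.7,-3.1) [heading=180, draw]
FD 12.2: (-9.7,-3.1) -> (-21.9,-3.1) [heading=180, draw]
PU: pen up
FD 2.3: (-21.9,-3.1) -> (-24.2,-3.1) [heading=180, move]
FD 2: (-24.2,-3.1) -> (-26.2,-3.1) [heading=180, move]
PU: pen up
LT 270: heading 180 -> 90
BK 11.5: (-26.2,-3.1) -> (-26.2,-14.6) [heading=90, move]
Final: pos=(-26.2,-14.6), heading=90, 4 segment(s) drawn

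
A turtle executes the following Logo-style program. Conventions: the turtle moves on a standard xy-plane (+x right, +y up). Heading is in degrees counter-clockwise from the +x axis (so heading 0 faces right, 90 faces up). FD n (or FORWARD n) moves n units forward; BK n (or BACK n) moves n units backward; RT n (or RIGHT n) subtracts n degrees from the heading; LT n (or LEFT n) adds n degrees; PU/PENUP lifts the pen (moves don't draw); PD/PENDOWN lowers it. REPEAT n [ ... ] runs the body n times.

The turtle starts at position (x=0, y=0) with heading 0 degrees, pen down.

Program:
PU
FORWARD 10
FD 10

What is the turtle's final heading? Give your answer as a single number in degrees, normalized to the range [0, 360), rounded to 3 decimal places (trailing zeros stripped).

Executing turtle program step by step:
Start: pos=(0,0), heading=0, pen down
PU: pen up
FD 10: (0,0) -> (10,0) [heading=0, move]
FD 10: (10,0) -> (20,0) [heading=0, move]
Final: pos=(20,0), heading=0, 0 segment(s) drawn

Answer: 0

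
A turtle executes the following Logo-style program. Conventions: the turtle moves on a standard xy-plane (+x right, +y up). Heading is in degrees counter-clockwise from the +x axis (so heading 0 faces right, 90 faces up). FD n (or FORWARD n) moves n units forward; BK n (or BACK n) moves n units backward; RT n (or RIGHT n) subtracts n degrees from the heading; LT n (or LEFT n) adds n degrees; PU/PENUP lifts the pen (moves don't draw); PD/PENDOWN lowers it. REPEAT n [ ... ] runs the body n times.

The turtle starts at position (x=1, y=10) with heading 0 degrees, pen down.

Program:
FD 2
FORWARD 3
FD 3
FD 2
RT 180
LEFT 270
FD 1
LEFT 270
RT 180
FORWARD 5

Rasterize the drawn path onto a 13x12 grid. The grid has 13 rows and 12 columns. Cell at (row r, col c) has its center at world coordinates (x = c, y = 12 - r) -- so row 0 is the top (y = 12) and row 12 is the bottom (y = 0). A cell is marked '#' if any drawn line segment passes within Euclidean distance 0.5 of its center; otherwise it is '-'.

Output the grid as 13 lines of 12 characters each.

Answer: ------------
------######
-###########
------------
------------
------------
------------
------------
------------
------------
------------
------------
------------

Derivation:
Segment 0: (1,10) -> (3,10)
Segment 1: (3,10) -> (6,10)
Segment 2: (6,10) -> (9,10)
Segment 3: (9,10) -> (11,10)
Segment 4: (11,10) -> (11,11)
Segment 5: (11,11) -> (6,11)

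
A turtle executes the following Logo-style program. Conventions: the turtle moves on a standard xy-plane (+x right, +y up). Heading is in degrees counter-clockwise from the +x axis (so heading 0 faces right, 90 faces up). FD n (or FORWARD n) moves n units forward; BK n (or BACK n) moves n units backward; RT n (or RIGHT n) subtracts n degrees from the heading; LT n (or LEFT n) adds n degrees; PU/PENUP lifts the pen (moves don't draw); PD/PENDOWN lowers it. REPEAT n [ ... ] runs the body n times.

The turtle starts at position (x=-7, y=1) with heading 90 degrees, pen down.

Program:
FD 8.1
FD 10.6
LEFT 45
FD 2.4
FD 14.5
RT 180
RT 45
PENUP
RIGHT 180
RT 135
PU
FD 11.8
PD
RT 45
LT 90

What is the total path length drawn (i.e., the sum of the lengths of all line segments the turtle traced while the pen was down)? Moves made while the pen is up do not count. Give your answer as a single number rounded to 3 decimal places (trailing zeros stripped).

Answer: 35.6

Derivation:
Executing turtle program step by step:
Start: pos=(-7,1), heading=90, pen down
FD 8.1: (-7,1) -> (-7,9.1) [heading=90, draw]
FD 10.6: (-7,9.1) -> (-7,19.7) [heading=90, draw]
LT 45: heading 90 -> 135
FD 2.4: (-7,19.7) -> (-8.697,21.397) [heading=135, draw]
FD 14.5: (-8.697,21.397) -> (-18.95,31.65) [heading=135, draw]
RT 180: heading 135 -> 315
RT 45: heading 315 -> 270
PU: pen up
RT 180: heading 270 -> 90
RT 135: heading 90 -> 315
PU: pen up
FD 11.8: (-18.95,31.65) -> (-10.606,23.306) [heading=315, move]
PD: pen down
RT 45: heading 315 -> 270
LT 90: heading 270 -> 0
Final: pos=(-10.606,23.306), heading=0, 4 segment(s) drawn

Segment lengths:
  seg 1: (-7,1) -> (-7,9.1), length = 8.1
  seg 2: (-7,9.1) -> (-7,19.7), length = 10.6
  seg 3: (-7,19.7) -> (-8.697,21.397), length = 2.4
  seg 4: (-8.697,21.397) -> (-18.95,31.65), length = 14.5
Total = 35.6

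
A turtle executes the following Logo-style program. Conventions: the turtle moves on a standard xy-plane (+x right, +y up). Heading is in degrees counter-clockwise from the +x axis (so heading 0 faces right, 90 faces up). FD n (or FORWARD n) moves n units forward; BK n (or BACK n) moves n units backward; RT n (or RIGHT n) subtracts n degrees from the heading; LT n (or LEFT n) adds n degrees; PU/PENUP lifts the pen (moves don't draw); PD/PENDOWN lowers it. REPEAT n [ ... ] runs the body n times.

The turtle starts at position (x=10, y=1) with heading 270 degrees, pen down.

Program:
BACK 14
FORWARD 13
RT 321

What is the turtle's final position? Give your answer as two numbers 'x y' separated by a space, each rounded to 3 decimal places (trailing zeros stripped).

Answer: 10 2

Derivation:
Executing turtle program step by step:
Start: pos=(10,1), heading=270, pen down
BK 14: (10,1) -> (10,15) [heading=270, draw]
FD 13: (10,15) -> (10,2) [heading=270, draw]
RT 321: heading 270 -> 309
Final: pos=(10,2), heading=309, 2 segment(s) drawn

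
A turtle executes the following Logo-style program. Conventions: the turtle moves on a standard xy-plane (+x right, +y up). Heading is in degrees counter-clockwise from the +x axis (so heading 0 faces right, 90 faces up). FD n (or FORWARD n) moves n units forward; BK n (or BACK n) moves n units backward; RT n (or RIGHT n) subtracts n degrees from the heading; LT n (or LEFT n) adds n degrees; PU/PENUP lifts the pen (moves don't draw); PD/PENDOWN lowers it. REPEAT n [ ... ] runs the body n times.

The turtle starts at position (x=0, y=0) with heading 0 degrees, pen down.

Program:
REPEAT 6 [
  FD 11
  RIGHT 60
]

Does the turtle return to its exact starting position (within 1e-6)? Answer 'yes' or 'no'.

Answer: yes

Derivation:
Executing turtle program step by step:
Start: pos=(0,0), heading=0, pen down
REPEAT 6 [
  -- iteration 1/6 --
  FD 11: (0,0) -> (11,0) [heading=0, draw]
  RT 60: heading 0 -> 300
  -- iteration 2/6 --
  FD 11: (11,0) -> (16.5,-9.526) [heading=300, draw]
  RT 60: heading 300 -> 240
  -- iteration 3/6 --
  FD 11: (16.5,-9.526) -> (11,-19.053) [heading=240, draw]
  RT 60: heading 240 -> 180
  -- iteration 4/6 --
  FD 11: (11,-19.053) -> (0,-19.053) [heading=180, draw]
  RT 60: heading 180 -> 120
  -- iteration 5/6 --
  FD 11: (0,-19.053) -> (-5.5,-9.526) [heading=120, draw]
  RT 60: heading 120 -> 60
  -- iteration 6/6 --
  FD 11: (-5.5,-9.526) -> (0,0) [heading=60, draw]
  RT 60: heading 60 -> 0
]
Final: pos=(0,0), heading=0, 6 segment(s) drawn

Start position: (0, 0)
Final position: (0, 0)
Distance = 0; < 1e-6 -> CLOSED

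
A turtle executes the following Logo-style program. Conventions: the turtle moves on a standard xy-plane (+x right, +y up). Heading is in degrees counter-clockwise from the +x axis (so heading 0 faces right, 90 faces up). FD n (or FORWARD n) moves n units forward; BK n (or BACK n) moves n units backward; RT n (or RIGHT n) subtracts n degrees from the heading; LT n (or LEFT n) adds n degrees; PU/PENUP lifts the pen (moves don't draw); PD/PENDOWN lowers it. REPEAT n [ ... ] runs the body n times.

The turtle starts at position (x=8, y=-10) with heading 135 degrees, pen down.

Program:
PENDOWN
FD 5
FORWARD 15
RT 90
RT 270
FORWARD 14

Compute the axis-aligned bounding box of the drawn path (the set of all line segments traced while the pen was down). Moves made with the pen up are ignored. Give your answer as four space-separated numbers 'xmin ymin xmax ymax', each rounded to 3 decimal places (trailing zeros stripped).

Answer: -16.042 -10 8 14.042

Derivation:
Executing turtle program step by step:
Start: pos=(8,-10), heading=135, pen down
PD: pen down
FD 5: (8,-10) -> (4.464,-6.464) [heading=135, draw]
FD 15: (4.464,-6.464) -> (-6.142,4.142) [heading=135, draw]
RT 90: heading 135 -> 45
RT 270: heading 45 -> 135
FD 14: (-6.142,4.142) -> (-16.042,14.042) [heading=135, draw]
Final: pos=(-16.042,14.042), heading=135, 3 segment(s) drawn

Segment endpoints: x in {-16.042, -6.142, 4.464, 8}, y in {-10, -6.464, 4.142, 14.042}
xmin=-16.042, ymin=-10, xmax=8, ymax=14.042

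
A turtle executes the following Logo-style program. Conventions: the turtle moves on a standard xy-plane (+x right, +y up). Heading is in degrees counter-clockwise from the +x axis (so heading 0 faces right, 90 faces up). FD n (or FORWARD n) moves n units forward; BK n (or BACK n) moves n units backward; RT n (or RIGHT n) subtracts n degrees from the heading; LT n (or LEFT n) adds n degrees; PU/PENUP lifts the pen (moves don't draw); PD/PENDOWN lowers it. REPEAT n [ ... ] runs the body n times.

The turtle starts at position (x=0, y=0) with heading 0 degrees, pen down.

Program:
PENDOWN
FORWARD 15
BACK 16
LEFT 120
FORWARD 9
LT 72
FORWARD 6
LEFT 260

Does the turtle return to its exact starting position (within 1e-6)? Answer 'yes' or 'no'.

Executing turtle program step by step:
Start: pos=(0,0), heading=0, pen down
PD: pen down
FD 15: (0,0) -> (15,0) [heading=0, draw]
BK 16: (15,0) -> (-1,0) [heading=0, draw]
LT 120: heading 0 -> 120
FD 9: (-1,0) -> (-5.5,7.794) [heading=120, draw]
LT 72: heading 120 -> 192
FD 6: (-5.5,7.794) -> (-11.369,6.547) [heading=192, draw]
LT 260: heading 192 -> 92
Final: pos=(-11.369,6.547), heading=92, 4 segment(s) drawn

Start position: (0, 0)
Final position: (-11.369, 6.547)
Distance = 13.119; >= 1e-6 -> NOT closed

Answer: no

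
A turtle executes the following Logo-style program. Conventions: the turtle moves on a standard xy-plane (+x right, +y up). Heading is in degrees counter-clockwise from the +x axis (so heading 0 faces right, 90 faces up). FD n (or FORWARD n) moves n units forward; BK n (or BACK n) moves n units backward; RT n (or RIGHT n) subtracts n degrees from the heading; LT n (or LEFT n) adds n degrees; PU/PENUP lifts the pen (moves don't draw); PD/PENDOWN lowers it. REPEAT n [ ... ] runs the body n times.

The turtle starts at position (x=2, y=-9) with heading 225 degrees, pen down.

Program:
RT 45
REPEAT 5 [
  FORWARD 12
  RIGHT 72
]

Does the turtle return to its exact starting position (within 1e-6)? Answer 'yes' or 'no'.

Executing turtle program step by step:
Start: pos=(2,-9), heading=225, pen down
RT 45: heading 225 -> 180
REPEAT 5 [
  -- iteration 1/5 --
  FD 12: (2,-9) -> (-10,-9) [heading=180, draw]
  RT 72: heading 180 -> 108
  -- iteration 2/5 --
  FD 12: (-10,-9) -> (-13.708,2.413) [heading=108, draw]
  RT 72: heading 108 -> 36
  -- iteration 3/5 --
  FD 12: (-13.708,2.413) -> (-4,9.466) [heading=36, draw]
  RT 72: heading 36 -> 324
  -- iteration 4/5 --
  FD 12: (-4,9.466) -> (5.708,2.413) [heading=324, draw]
  RT 72: heading 324 -> 252
  -- iteration 5/5 --
  FD 12: (5.708,2.413) -> (2,-9) [heading=252, draw]
  RT 72: heading 252 -> 180
]
Final: pos=(2,-9), heading=180, 5 segment(s) drawn

Start position: (2, -9)
Final position: (2, -9)
Distance = 0; < 1e-6 -> CLOSED

Answer: yes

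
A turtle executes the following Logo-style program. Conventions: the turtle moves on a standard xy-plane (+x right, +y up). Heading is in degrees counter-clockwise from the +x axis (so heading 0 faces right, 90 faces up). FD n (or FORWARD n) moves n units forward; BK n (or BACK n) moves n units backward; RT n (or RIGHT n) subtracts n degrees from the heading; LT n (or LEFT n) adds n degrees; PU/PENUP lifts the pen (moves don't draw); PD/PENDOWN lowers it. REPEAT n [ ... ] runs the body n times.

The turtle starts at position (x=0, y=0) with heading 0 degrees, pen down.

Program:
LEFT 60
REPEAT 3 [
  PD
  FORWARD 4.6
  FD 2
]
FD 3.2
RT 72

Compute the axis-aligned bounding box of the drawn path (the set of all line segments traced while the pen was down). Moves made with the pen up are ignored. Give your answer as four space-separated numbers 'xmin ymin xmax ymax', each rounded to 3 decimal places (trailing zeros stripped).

Executing turtle program step by step:
Start: pos=(0,0), heading=0, pen down
LT 60: heading 0 -> 60
REPEAT 3 [
  -- iteration 1/3 --
  PD: pen down
  FD 4.6: (0,0) -> (2.3,3.984) [heading=60, draw]
  FD 2: (2.3,3.984) -> (3.3,5.716) [heading=60, draw]
  -- iteration 2/3 --
  PD: pen down
  FD 4.6: (3.3,5.716) -> (5.6,9.699) [heading=60, draw]
  FD 2: (5.6,9.699) -> (6.6,11.432) [heading=60, draw]
  -- iteration 3/3 --
  PD: pen down
  FD 4.6: (6.6,11.432) -> (8.9,15.415) [heading=60, draw]
  FD 2: (8.9,15.415) -> (9.9,17.147) [heading=60, draw]
]
FD 3.2: (9.9,17.147) -> (11.5,19.919) [heading=60, draw]
RT 72: heading 60 -> 348
Final: pos=(11.5,19.919), heading=348, 7 segment(s) drawn

Segment endpoints: x in {0, 2.3, 3.3, 5.6, 6.6, 8.9, 9.9, 11.5}, y in {0, 3.984, 5.716, 9.699, 11.432, 15.415, 17.147, 19.919}
xmin=0, ymin=0, xmax=11.5, ymax=19.919

Answer: 0 0 11.5 19.919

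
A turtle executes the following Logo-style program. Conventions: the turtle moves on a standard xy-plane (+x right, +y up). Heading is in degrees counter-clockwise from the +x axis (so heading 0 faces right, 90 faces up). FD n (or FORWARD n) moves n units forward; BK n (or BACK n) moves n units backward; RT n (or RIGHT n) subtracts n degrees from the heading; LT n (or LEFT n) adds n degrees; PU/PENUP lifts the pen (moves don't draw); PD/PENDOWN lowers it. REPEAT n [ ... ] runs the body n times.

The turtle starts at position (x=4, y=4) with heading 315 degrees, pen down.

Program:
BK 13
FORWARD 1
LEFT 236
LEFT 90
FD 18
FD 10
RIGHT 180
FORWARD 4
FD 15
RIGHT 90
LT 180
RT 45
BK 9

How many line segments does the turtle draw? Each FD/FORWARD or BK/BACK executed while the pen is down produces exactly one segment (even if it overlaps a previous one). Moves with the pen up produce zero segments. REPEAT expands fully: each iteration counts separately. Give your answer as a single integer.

Executing turtle program step by step:
Start: pos=(4,4), heading=315, pen down
BK 13: (4,4) -> (-5.192,13.192) [heading=315, draw]
FD 1: (-5.192,13.192) -> (-4.485,12.485) [heading=315, draw]
LT 236: heading 315 -> 191
LT 90: heading 191 -> 281
FD 18: (-4.485,12.485) -> (-1.051,-5.184) [heading=281, draw]
FD 10: (-1.051,-5.184) -> (0.857,-15) [heading=281, draw]
RT 180: heading 281 -> 101
FD 4: (0.857,-15) -> (0.094,-11.074) [heading=101, draw]
FD 15: (0.094,-11.074) -> (-2.768,3.651) [heading=101, draw]
RT 90: heading 101 -> 11
LT 180: heading 11 -> 191
RT 45: heading 191 -> 146
BK 9: (-2.768,3.651) -> (4.693,-1.382) [heading=146, draw]
Final: pos=(4.693,-1.382), heading=146, 7 segment(s) drawn
Segments drawn: 7

Answer: 7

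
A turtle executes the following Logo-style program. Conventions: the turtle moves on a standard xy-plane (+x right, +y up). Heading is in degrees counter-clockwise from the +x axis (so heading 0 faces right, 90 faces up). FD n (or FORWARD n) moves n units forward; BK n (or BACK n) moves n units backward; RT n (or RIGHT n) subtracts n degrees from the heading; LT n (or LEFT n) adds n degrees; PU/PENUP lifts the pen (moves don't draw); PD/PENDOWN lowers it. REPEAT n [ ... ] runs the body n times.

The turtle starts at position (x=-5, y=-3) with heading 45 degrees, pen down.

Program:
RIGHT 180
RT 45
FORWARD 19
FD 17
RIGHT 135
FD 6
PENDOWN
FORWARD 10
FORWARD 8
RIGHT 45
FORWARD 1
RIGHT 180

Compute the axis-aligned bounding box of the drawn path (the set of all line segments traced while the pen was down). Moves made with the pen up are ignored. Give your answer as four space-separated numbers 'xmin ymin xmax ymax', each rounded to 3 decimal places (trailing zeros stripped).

Answer: -41 -3 -5 13.971

Derivation:
Executing turtle program step by step:
Start: pos=(-5,-3), heading=45, pen down
RT 180: heading 45 -> 225
RT 45: heading 225 -> 180
FD 19: (-5,-3) -> (-24,-3) [heading=180, draw]
FD 17: (-24,-3) -> (-41,-3) [heading=180, draw]
RT 135: heading 180 -> 45
FD 6: (-41,-3) -> (-36.757,1.243) [heading=45, draw]
PD: pen down
FD 10: (-36.757,1.243) -> (-29.686,8.314) [heading=45, draw]
FD 8: (-29.686,8.314) -> (-24.029,13.971) [heading=45, draw]
RT 45: heading 45 -> 0
FD 1: (-24.029,13.971) -> (-23.029,13.971) [heading=0, draw]
RT 180: heading 0 -> 180
Final: pos=(-23.029,13.971), heading=180, 6 segment(s) drawn

Segment endpoints: x in {-41, -36.757, -29.686, -24.029, -24, -23.029, -5}, y in {-3, -3, -3, 1.243, 8.314, 13.971}
xmin=-41, ymin=-3, xmax=-5, ymax=13.971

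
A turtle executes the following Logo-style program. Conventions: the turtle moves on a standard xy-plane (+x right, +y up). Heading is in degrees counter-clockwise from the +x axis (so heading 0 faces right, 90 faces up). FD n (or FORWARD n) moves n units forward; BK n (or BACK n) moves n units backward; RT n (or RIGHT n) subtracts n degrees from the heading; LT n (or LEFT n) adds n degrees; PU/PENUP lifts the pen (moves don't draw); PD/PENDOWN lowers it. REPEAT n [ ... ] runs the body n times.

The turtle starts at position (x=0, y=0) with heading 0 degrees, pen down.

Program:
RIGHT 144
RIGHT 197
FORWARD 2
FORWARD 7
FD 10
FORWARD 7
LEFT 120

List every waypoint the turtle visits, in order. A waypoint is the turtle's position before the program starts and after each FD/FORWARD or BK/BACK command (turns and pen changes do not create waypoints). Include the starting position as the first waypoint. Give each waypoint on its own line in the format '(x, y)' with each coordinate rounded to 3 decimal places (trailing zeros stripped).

Executing turtle program step by step:
Start: pos=(0,0), heading=0, pen down
RT 144: heading 0 -> 216
RT 197: heading 216 -> 19
FD 2: (0,0) -> (1.891,0.651) [heading=19, draw]
FD 7: (1.891,0.651) -> (8.51,2.93) [heading=19, draw]
FD 10: (8.51,2.93) -> (17.965,6.186) [heading=19, draw]
FD 7: (17.965,6.186) -> (24.583,8.465) [heading=19, draw]
LT 120: heading 19 -> 139
Final: pos=(24.583,8.465), heading=139, 4 segment(s) drawn
Waypoints (5 total):
(0, 0)
(1.891, 0.651)
(8.51, 2.93)
(17.965, 6.186)
(24.583, 8.465)

Answer: (0, 0)
(1.891, 0.651)
(8.51, 2.93)
(17.965, 6.186)
(24.583, 8.465)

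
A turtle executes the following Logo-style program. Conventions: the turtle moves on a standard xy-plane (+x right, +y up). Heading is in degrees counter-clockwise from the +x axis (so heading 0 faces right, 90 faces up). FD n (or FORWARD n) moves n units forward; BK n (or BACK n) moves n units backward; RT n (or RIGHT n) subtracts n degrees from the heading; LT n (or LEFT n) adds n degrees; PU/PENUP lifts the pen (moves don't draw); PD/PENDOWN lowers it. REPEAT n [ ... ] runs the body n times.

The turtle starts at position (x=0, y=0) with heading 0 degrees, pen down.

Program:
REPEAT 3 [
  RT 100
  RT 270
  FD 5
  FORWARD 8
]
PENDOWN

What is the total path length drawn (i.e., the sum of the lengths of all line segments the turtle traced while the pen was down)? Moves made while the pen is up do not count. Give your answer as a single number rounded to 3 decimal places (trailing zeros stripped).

Answer: 39

Derivation:
Executing turtle program step by step:
Start: pos=(0,0), heading=0, pen down
REPEAT 3 [
  -- iteration 1/3 --
  RT 100: heading 0 -> 260
  RT 270: heading 260 -> 350
  FD 5: (0,0) -> (4.924,-0.868) [heading=350, draw]
  FD 8: (4.924,-0.868) -> (12.803,-2.257) [heading=350, draw]
  -- iteration 2/3 --
  RT 100: heading 350 -> 250
  RT 270: heading 250 -> 340
  FD 5: (12.803,-2.257) -> (17.501,-3.968) [heading=340, draw]
  FD 8: (17.501,-3.968) -> (25.019,-6.704) [heading=340, draw]
  -- iteration 3/3 --
  RT 100: heading 340 -> 240
  RT 270: heading 240 -> 330
  FD 5: (25.019,-6.704) -> (29.349,-9.204) [heading=330, draw]
  FD 8: (29.349,-9.204) -> (36.277,-13.204) [heading=330, draw]
]
PD: pen down
Final: pos=(36.277,-13.204), heading=330, 6 segment(s) drawn

Segment lengths:
  seg 1: (0,0) -> (4.924,-0.868), length = 5
  seg 2: (4.924,-0.868) -> (12.803,-2.257), length = 8
  seg 3: (12.803,-2.257) -> (17.501,-3.968), length = 5
  seg 4: (17.501,-3.968) -> (25.019,-6.704), length = 8
  seg 5: (25.019,-6.704) -> (29.349,-9.204), length = 5
  seg 6: (29.349,-9.204) -> (36.277,-13.204), length = 8
Total = 39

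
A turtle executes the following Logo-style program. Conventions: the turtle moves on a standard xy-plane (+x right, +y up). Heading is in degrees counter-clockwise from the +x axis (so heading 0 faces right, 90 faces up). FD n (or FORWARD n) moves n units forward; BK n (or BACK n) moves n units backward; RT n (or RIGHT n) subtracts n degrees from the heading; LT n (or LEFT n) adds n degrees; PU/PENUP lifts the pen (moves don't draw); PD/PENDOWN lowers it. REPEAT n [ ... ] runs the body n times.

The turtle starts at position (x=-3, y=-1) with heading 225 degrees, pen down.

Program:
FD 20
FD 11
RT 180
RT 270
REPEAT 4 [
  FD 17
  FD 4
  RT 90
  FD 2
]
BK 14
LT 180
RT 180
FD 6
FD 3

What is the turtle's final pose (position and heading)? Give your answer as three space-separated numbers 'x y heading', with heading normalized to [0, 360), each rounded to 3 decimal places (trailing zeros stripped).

Answer: -21.385 -26.456 135

Derivation:
Executing turtle program step by step:
Start: pos=(-3,-1), heading=225, pen down
FD 20: (-3,-1) -> (-17.142,-15.142) [heading=225, draw]
FD 11: (-17.142,-15.142) -> (-24.92,-22.92) [heading=225, draw]
RT 180: heading 225 -> 45
RT 270: heading 45 -> 135
REPEAT 4 [
  -- iteration 1/4 --
  FD 17: (-24.92,-22.92) -> (-36.941,-10.899) [heading=135, draw]
  FD 4: (-36.941,-10.899) -> (-39.77,-8.071) [heading=135, draw]
  RT 90: heading 135 -> 45
  FD 2: (-39.77,-8.071) -> (-38.355,-6.657) [heading=45, draw]
  -- iteration 2/4 --
  FD 17: (-38.355,-6.657) -> (-26.335,5.364) [heading=45, draw]
  FD 4: (-26.335,5.364) -> (-23.506,8.192) [heading=45, draw]
  RT 90: heading 45 -> 315
  FD 2: (-23.506,8.192) -> (-22.092,6.778) [heading=315, draw]
  -- iteration 3/4 --
  FD 17: (-22.092,6.778) -> (-10.071,-5.243) [heading=315, draw]
  FD 4: (-10.071,-5.243) -> (-7.243,-8.071) [heading=315, draw]
  RT 90: heading 315 -> 225
  FD 2: (-7.243,-8.071) -> (-8.657,-9.485) [heading=225, draw]
  -- iteration 4/4 --
  FD 17: (-8.657,-9.485) -> (-20.678,-21.506) [heading=225, draw]
  FD 4: (-20.678,-21.506) -> (-23.506,-24.335) [heading=225, draw]
  RT 90: heading 225 -> 135
  FD 2: (-23.506,-24.335) -> (-24.92,-22.92) [heading=135, draw]
]
BK 14: (-24.92,-22.92) -> (-15.021,-32.82) [heading=135, draw]
LT 180: heading 135 -> 315
RT 180: heading 315 -> 135
FD 6: (-15.021,-32.82) -> (-19.263,-28.577) [heading=135, draw]
FD 3: (-19.263,-28.577) -> (-21.385,-26.456) [heading=135, draw]
Final: pos=(-21.385,-26.456), heading=135, 17 segment(s) drawn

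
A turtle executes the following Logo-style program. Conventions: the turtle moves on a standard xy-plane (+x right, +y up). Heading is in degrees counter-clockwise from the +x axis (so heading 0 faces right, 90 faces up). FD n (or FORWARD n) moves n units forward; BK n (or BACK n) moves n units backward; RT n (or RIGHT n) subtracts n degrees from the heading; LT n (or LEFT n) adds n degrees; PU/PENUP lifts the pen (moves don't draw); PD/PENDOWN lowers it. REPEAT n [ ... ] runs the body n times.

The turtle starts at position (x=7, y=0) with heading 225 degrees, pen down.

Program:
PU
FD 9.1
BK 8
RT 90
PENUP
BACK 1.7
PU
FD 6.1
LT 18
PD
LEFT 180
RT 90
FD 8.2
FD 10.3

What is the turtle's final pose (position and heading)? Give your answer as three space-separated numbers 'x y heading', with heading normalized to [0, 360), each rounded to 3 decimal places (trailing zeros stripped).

Executing turtle program step by step:
Start: pos=(7,0), heading=225, pen down
PU: pen up
FD 9.1: (7,0) -> (0.565,-6.435) [heading=225, move]
BK 8: (0.565,-6.435) -> (6.222,-0.778) [heading=225, move]
RT 90: heading 225 -> 135
PU: pen up
BK 1.7: (6.222,-0.778) -> (7.424,-1.98) [heading=135, move]
PU: pen up
FD 6.1: (7.424,-1.98) -> (3.111,2.333) [heading=135, move]
LT 18: heading 135 -> 153
PD: pen down
LT 180: heading 153 -> 333
RT 90: heading 333 -> 243
FD 8.2: (3.111,2.333) -> (-0.612,-4.973) [heading=243, draw]
FD 10.3: (-0.612,-4.973) -> (-5.288,-14.15) [heading=243, draw]
Final: pos=(-5.288,-14.15), heading=243, 2 segment(s) drawn

Answer: -5.288 -14.15 243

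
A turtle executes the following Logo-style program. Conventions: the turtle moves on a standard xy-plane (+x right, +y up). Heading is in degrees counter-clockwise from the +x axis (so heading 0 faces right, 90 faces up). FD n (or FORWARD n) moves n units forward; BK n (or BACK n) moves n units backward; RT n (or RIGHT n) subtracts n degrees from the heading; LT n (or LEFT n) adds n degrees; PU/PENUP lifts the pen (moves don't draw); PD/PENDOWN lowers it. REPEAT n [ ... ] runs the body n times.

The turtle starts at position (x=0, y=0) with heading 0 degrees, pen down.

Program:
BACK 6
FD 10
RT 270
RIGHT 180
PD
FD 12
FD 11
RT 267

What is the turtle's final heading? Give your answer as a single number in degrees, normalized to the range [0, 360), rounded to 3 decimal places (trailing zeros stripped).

Answer: 3

Derivation:
Executing turtle program step by step:
Start: pos=(0,0), heading=0, pen down
BK 6: (0,0) -> (-6,0) [heading=0, draw]
FD 10: (-6,0) -> (4,0) [heading=0, draw]
RT 270: heading 0 -> 90
RT 180: heading 90 -> 270
PD: pen down
FD 12: (4,0) -> (4,-12) [heading=270, draw]
FD 11: (4,-12) -> (4,-23) [heading=270, draw]
RT 267: heading 270 -> 3
Final: pos=(4,-23), heading=3, 4 segment(s) drawn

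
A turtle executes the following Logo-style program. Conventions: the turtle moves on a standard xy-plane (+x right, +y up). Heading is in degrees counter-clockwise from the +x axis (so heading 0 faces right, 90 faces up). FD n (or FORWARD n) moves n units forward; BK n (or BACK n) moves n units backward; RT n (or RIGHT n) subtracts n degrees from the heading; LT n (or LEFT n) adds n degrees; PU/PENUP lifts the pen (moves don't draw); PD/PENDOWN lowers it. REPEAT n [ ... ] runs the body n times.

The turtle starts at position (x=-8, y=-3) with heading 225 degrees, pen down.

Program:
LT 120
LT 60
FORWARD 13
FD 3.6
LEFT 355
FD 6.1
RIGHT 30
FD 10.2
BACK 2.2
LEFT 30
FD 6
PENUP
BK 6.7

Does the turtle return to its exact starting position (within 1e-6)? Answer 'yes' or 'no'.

Answer: no

Derivation:
Executing turtle program step by step:
Start: pos=(-8,-3), heading=225, pen down
LT 120: heading 225 -> 345
LT 60: heading 345 -> 45
FD 13: (-8,-3) -> (1.192,6.192) [heading=45, draw]
FD 3.6: (1.192,6.192) -> (3.738,8.738) [heading=45, draw]
LT 355: heading 45 -> 40
FD 6.1: (3.738,8.738) -> (8.411,12.659) [heading=40, draw]
RT 30: heading 40 -> 10
FD 10.2: (8.411,12.659) -> (18.456,14.43) [heading=10, draw]
BK 2.2: (18.456,14.43) -> (16.289,14.048) [heading=10, draw]
LT 30: heading 10 -> 40
FD 6: (16.289,14.048) -> (20.886,17.905) [heading=40, draw]
PU: pen up
BK 6.7: (20.886,17.905) -> (15.753,13.598) [heading=40, move]
Final: pos=(15.753,13.598), heading=40, 6 segment(s) drawn

Start position: (-8, -3)
Final position: (15.753, 13.598)
Distance = 28.978; >= 1e-6 -> NOT closed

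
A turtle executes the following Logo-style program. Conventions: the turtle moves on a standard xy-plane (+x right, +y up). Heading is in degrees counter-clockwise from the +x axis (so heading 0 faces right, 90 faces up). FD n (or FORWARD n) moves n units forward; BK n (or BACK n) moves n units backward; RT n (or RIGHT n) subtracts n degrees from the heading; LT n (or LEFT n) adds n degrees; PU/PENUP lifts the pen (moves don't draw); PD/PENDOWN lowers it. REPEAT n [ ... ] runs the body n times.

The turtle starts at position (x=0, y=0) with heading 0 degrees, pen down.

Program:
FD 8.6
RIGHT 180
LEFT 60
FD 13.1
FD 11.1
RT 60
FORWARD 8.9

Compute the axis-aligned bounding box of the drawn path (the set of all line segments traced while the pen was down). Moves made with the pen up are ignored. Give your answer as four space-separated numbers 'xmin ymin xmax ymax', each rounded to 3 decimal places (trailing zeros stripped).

Answer: -12.4 -20.958 8.6 0

Derivation:
Executing turtle program step by step:
Start: pos=(0,0), heading=0, pen down
FD 8.6: (0,0) -> (8.6,0) [heading=0, draw]
RT 180: heading 0 -> 180
LT 60: heading 180 -> 240
FD 13.1: (8.6,0) -> (2.05,-11.345) [heading=240, draw]
FD 11.1: (2.05,-11.345) -> (-3.5,-20.958) [heading=240, draw]
RT 60: heading 240 -> 180
FD 8.9: (-3.5,-20.958) -> (-12.4,-20.958) [heading=180, draw]
Final: pos=(-12.4,-20.958), heading=180, 4 segment(s) drawn

Segment endpoints: x in {-12.4, -3.5, 0, 2.05, 8.6}, y in {-20.958, -11.345, 0}
xmin=-12.4, ymin=-20.958, xmax=8.6, ymax=0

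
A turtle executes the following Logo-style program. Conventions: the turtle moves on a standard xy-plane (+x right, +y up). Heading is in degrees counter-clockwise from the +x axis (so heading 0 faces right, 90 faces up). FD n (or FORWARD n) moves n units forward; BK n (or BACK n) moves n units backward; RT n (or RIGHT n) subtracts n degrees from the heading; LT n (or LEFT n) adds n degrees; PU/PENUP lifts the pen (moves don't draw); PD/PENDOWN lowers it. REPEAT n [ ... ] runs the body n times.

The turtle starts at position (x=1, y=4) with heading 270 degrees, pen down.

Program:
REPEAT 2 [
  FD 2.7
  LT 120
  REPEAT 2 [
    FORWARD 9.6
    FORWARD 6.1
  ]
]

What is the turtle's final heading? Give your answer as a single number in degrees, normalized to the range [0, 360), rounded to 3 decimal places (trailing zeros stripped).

Executing turtle program step by step:
Start: pos=(1,4), heading=270, pen down
REPEAT 2 [
  -- iteration 1/2 --
  FD 2.7: (1,4) -> (1,1.3) [heading=270, draw]
  LT 120: heading 270 -> 30
  REPEAT 2 [
    -- iteration 1/2 --
    FD 9.6: (1,1.3) -> (9.314,6.1) [heading=30, draw]
    FD 6.1: (9.314,6.1) -> (14.597,9.15) [heading=30, draw]
    -- iteration 2/2 --
    FD 9.6: (14.597,9.15) -> (22.91,13.95) [heading=30, draw]
    FD 6.1: (22.91,13.95) -> (28.193,17) [heading=30, draw]
  ]
  -- iteration 2/2 --
  FD 2.7: (28.193,17) -> (30.531,18.35) [heading=30, draw]
  LT 120: heading 30 -> 150
  REPEAT 2 [
    -- iteration 1/2 --
    FD 9.6: (30.531,18.35) -> (22.218,23.15) [heading=150, draw]
    FD 6.1: (22.218,23.15) -> (16.935,26.2) [heading=150, draw]
    -- iteration 2/2 --
    FD 9.6: (16.935,26.2) -> (8.621,31) [heading=150, draw]
    FD 6.1: (8.621,31) -> (3.338,34.05) [heading=150, draw]
  ]
]
Final: pos=(3.338,34.05), heading=150, 10 segment(s) drawn

Answer: 150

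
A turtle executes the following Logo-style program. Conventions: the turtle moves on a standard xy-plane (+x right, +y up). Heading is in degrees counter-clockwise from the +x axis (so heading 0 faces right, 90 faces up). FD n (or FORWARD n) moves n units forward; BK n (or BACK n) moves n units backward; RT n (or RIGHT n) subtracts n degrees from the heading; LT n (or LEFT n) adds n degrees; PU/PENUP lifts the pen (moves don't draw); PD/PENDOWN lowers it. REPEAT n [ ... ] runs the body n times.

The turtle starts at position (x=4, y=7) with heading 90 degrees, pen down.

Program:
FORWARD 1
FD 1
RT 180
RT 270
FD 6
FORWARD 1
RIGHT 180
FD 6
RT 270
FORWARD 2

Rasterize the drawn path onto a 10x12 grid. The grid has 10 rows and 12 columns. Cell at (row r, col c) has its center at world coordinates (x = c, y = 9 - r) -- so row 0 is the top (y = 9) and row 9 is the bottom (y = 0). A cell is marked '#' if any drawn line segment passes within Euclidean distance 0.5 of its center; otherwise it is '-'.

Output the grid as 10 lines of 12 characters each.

Answer: ----########
----##------
----##------
------------
------------
------------
------------
------------
------------
------------

Derivation:
Segment 0: (4,7) -> (4,8)
Segment 1: (4,8) -> (4,9)
Segment 2: (4,9) -> (10,9)
Segment 3: (10,9) -> (11,9)
Segment 4: (11,9) -> (5,9)
Segment 5: (5,9) -> (5,7)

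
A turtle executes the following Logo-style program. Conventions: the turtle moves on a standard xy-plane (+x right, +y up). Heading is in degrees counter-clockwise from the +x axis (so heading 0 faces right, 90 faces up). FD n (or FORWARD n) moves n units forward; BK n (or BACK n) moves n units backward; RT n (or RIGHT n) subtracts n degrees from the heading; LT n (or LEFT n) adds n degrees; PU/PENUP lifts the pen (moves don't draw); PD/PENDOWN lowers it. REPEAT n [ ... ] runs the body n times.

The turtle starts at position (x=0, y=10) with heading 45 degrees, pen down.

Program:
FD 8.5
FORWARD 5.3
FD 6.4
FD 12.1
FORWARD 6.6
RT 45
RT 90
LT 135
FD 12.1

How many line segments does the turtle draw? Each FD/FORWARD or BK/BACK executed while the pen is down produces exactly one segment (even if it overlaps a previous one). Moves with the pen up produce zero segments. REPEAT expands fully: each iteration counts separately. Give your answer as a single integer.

Executing turtle program step by step:
Start: pos=(0,10), heading=45, pen down
FD 8.5: (0,10) -> (6.01,16.01) [heading=45, draw]
FD 5.3: (6.01,16.01) -> (9.758,19.758) [heading=45, draw]
FD 6.4: (9.758,19.758) -> (14.284,24.284) [heading=45, draw]
FD 12.1: (14.284,24.284) -> (22.84,32.84) [heading=45, draw]
FD 6.6: (22.84,32.84) -> (27.506,37.506) [heading=45, draw]
RT 45: heading 45 -> 0
RT 90: heading 0 -> 270
LT 135: heading 270 -> 45
FD 12.1: (27.506,37.506) -> (36.062,46.062) [heading=45, draw]
Final: pos=(36.062,46.062), heading=45, 6 segment(s) drawn
Segments drawn: 6

Answer: 6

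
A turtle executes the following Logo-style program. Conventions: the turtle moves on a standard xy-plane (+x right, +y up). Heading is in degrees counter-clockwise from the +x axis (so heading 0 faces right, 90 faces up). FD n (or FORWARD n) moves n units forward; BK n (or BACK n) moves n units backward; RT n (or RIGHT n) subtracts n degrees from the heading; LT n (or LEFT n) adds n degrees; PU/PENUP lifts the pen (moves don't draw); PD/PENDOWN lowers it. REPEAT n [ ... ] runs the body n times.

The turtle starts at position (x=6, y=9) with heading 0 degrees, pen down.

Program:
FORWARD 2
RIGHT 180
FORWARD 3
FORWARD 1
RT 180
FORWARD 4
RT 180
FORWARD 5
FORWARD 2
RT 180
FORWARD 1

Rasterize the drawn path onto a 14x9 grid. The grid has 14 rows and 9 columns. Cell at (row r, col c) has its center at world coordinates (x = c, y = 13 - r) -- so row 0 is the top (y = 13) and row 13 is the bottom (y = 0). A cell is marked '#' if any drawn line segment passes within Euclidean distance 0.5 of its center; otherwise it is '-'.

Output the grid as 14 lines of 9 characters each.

Answer: ---------
---------
---------
---------
-########
---------
---------
---------
---------
---------
---------
---------
---------
---------

Derivation:
Segment 0: (6,9) -> (8,9)
Segment 1: (8,9) -> (5,9)
Segment 2: (5,9) -> (4,9)
Segment 3: (4,9) -> (8,9)
Segment 4: (8,9) -> (3,9)
Segment 5: (3,9) -> (1,9)
Segment 6: (1,9) -> (2,9)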